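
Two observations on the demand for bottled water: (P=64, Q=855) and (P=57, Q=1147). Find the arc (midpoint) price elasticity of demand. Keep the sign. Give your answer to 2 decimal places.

ΔQ = 1147 − 855 = 292; ΔP = 57 − 64 = -7.
Midpoints: P̄ = 60.50, Q̄ = 1001.0.
ε = (ΔQ/ΔP)(P̄/Q̄) = (292/-7)(60.50/1001.0).

-2.52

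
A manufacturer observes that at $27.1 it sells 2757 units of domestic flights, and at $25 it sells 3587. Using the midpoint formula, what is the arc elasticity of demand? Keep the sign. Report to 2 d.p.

-3.25

ΔQ = 3587 − 2757 = 830; ΔP = 25 − 27.1 = -2.1.
Midpoints: P̄ = 26.05, Q̄ = 3172.0.
ε = (ΔQ/ΔP)(P̄/Q̄) = (830/-2.1)(26.05/3172.0).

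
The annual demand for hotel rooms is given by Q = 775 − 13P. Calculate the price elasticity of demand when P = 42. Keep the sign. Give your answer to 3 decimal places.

At P = 42, Q = 229.
dQ/dP = −13.
ε = (dQ/dP)(P/Q) = (-13)(42/229).
|ε| > 1, so demand is elastic at this price.

-2.384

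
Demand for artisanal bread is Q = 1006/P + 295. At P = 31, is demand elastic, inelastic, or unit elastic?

inelastic

Q = 327.452, dQ/dP = -1.047.
ε = (dQ/dP)(P/Q) ≈ -0.099.
|ε| = 0.10 < 1.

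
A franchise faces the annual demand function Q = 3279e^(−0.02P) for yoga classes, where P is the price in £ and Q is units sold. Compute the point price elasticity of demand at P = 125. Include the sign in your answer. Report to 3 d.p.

At P = 125, Q = 269.157.
dQ/dP = −0.02·3279e^(−0.02P) = −0.02Q = -5.383.
ε = (dQ/dP)(P/Q) = (-5.383)(125/269.157).

-2.500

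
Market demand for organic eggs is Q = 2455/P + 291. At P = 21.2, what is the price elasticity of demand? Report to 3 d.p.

-0.285

At P = 21.2, Q = 406.802.
dQ/dP = −2455/P² = -5.462.
ε = (dQ/dP)(P/Q) = (-5.462)(21.2/406.802).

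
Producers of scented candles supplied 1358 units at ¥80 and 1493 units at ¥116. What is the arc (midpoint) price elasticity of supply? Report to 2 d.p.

0.26

ΔQ = 1493 − 1358 = 135; ΔP = 116 − 80 = 36.
Midpoints: P̄ = 98.00, Q̄ = 1425.5.
ε_s = (ΔQ/ΔP)(P̄/Q̄) = (135/36)(98.00/1425.5).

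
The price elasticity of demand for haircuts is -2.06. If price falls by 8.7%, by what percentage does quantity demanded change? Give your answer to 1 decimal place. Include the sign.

%ΔQ ≈ ε × %ΔP = (-2.06)(-8.7%) = 17.92%.

17.9%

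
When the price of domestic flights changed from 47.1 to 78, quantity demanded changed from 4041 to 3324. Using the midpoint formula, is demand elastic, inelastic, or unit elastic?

Arc ε ≈ -0.394.
|ε| = 0.39 < 1.

inelastic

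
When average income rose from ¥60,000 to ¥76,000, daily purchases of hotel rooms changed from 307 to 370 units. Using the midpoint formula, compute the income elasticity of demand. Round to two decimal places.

0.79

ΔQ = 63, ΔI = 16000. Midpoints: Ī = 68,000, Q̄ = 338.5.
ε_I = (ΔQ/ΔI)(Ī/Q̄) = (63/16000)(68000/338.5).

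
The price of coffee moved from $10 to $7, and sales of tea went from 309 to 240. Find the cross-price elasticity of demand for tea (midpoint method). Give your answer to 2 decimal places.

ΔQ_x = 240 − 309 = -69; ΔP_y = 7 − 10 = -3.
Midpoints: P̄_y = 8.50, Q̄_x = 274.5.
ε_xy = (ΔQ_x/ΔP_y)(P̄_y/Q̄_x) = (-69/-3)(8.50/274.5).

0.71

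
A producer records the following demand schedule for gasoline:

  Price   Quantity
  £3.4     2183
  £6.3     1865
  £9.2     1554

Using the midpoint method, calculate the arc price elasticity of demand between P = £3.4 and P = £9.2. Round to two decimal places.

-0.37

At P = 3.4, Q = 2183; at P = 9.2, Q = 1554.
ΔQ = -629, ΔP = 5.8. Midpoints: P̄ = 6.30, Q̄ = 1868.5.
ε = (ΔQ/ΔP)(P̄/Q̄) = (-629/5.8)(6.30/1868.5).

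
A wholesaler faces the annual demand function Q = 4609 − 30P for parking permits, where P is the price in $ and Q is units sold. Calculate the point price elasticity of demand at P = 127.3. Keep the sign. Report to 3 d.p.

-4.834

At P = 127.3, Q = 790.
dQ/dP = −30.
ε = (dQ/dP)(P/Q) = (-30)(127.3/790).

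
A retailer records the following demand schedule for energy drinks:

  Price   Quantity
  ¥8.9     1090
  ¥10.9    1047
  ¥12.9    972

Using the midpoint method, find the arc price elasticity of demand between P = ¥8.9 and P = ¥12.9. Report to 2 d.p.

-0.31

At P = 8.9, Q = 1090; at P = 12.9, Q = 972.
ΔQ = -118, ΔP = 4.0. Midpoints: P̄ = 10.90, Q̄ = 1031.0.
ε = (ΔQ/ΔP)(P̄/Q̄) = (-118/4.0)(10.90/1031.0).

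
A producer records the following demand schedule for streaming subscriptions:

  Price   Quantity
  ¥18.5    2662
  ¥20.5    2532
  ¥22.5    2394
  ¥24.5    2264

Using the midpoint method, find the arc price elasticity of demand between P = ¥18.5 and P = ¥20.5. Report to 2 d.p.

-0.49

At P = 18.5, Q = 2662; at P = 20.5, Q = 2532.
ΔQ = -130, ΔP = 2.0. Midpoints: P̄ = 19.50, Q̄ = 2597.0.
ε = (ΔQ/ΔP)(P̄/Q̄) = (-130/2.0)(19.50/2597.0).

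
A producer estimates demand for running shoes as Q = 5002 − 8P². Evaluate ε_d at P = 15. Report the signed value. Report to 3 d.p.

At P = 15, Q = 3202.
dQ/dP = −16P = -240.
ε = (dQ/dP)(P/Q) = (-240)(15/3202).

-1.124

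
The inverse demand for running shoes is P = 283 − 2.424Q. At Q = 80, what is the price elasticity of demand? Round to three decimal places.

At Q = 80, P = 283 − 2.424(80) = 89.08.
dP/dQ = −2.424, so dQ/dP = 1/(−2.424) = -0.413.
ε = (dQ/dP)(P/Q) = (-0.413)(89.08/80).

-0.459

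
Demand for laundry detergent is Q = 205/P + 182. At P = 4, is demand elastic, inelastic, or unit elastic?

Q = 233.250, dQ/dP = -12.812.
ε = (dQ/dP)(P/Q) ≈ -0.220.
|ε| = 0.22 < 1.

inelastic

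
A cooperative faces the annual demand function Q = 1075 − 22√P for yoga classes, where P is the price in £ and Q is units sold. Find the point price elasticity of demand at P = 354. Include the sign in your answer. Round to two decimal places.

-0.31

At P = 354, Q = 661.072.
dQ/dP = −22/(2√P) = -0.585.
ε = (dQ/dP)(P/Q) = (-0.585)(354/661.072).
|ε| < 1, so demand is inelastic at this price.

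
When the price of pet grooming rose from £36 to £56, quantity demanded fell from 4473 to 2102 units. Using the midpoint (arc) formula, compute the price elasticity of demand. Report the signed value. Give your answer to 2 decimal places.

ΔQ = 2102 − 4473 = -2371; ΔP = 56 − 36 = 20.
Midpoints: P̄ = 46.00, Q̄ = 3287.5.
ε = (ΔQ/ΔP)(P̄/Q̄) = (-2371/20)(46.00/3287.5).

-1.66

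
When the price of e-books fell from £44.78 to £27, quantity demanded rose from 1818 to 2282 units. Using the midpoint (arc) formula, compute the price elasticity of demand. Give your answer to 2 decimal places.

ΔQ = 2282 − 1818 = 464; ΔP = 27 − 44.78 = -17.78.
Midpoints: P̄ = 35.89, Q̄ = 2050.0.
ε = (ΔQ/ΔP)(P̄/Q̄) = (464/-17.78)(35.89/2050.0).

-0.46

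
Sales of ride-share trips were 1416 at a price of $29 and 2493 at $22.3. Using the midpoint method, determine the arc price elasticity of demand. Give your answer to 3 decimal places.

ΔQ = 2493 − 1416 = 1077; ΔP = 22.3 − 29 = -6.7.
Midpoints: P̄ = 25.65, Q̄ = 1954.5.
ε = (ΔQ/ΔP)(P̄/Q̄) = (1077/-6.7)(25.65/1954.5).

-2.110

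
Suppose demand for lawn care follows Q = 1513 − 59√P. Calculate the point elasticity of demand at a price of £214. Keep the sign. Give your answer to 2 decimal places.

At P = 214, Q = 649.904.
dQ/dP = −59/(2√P) = -2.017.
ε = (dQ/dP)(P/Q) = (-2.017)(214/649.904).

-0.66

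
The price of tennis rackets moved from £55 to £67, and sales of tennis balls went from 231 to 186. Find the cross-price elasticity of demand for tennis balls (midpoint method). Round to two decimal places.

ΔQ_x = 186 − 231 = -45; ΔP_y = 67 − 55 = 12.
Midpoints: P̄_y = 61.00, Q̄_x = 208.5.
ε_xy = (ΔQ_x/ΔP_y)(P̄_y/Q̄_x) = (-45/12)(61.00/208.5).

-1.10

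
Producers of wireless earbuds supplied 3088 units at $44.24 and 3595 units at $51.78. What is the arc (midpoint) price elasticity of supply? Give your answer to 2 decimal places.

0.97

ΔQ = 3595 − 3088 = 507; ΔP = 51.78 − 44.24 = 7.54.
Midpoints: P̄ = 48.01, Q̄ = 3341.5.
ε_s = (ΔQ/ΔP)(P̄/Q̄) = (507/7.54)(48.01/3341.5).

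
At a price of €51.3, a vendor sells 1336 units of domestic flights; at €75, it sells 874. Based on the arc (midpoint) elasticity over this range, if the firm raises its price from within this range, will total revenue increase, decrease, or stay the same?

decrease

Arc ε = (-462/23.7)(63.15/1105.0) ≈ -1.114.
|ε| = 1.11 > 1, so demand is elastic. A price rise therefore reduces total revenue.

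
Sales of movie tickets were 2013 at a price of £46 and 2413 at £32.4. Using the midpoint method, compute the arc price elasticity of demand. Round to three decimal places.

-0.521

ΔQ = 2413 − 2013 = 400; ΔP = 32.4 − 46 = -13.6.
Midpoints: P̄ = 39.20, Q̄ = 2213.0.
ε = (ΔQ/ΔP)(P̄/Q̄) = (400/-13.6)(39.20/2213.0).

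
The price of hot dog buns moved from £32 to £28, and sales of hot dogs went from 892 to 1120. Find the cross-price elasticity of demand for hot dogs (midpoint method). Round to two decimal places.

-1.70

ΔQ_x = 1120 − 892 = 228; ΔP_y = 28 − 32 = -4.
Midpoints: P̄_y = 30.00, Q̄_x = 1006.0.
ε_xy = (ΔQ_x/ΔP_y)(P̄_y/Q̄_x) = (228/-4)(30.00/1006.0).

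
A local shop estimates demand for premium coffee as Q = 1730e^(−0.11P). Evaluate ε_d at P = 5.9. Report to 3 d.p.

At P = 5.9, Q = 904.043.
dQ/dP = −0.11·1730e^(−0.11P) = −0.11Q = -99.445.
ε = (dQ/dP)(P/Q) = (-99.445)(5.9/904.043).
|ε| < 1, so demand is inelastic at this price.

-0.649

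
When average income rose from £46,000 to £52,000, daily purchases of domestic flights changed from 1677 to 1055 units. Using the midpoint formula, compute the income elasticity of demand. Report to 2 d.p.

ΔQ = -622, ΔI = 6000. Midpoints: Ī = 49,000, Q̄ = 1366.0.
ε_I = (ΔQ/ΔI)(Ī/Q̄) = (-622/6000)(49000/1366.0).

-3.72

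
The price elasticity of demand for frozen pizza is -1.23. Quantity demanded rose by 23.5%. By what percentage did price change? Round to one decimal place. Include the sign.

%ΔP ≈ %ΔQ / ε = (23.5%)/(-1.23) = -19.11%.

-19.1%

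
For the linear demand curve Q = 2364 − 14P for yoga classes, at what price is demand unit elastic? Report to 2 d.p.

84.43

For linear demand Q = a − bP, ε = −bP/(a − bP). |ε| = 1 when bP = a − bP, i.e. P = a/(2b).
P = 2364/(2·14) = 2364/28 = 84.4286.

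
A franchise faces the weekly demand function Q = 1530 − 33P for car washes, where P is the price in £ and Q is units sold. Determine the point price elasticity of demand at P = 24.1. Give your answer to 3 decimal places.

-1.082

At P = 24.1, Q = 734.700.
dQ/dP = −33.
ε = (dQ/dP)(P/Q) = (-33)(24.1/734.700).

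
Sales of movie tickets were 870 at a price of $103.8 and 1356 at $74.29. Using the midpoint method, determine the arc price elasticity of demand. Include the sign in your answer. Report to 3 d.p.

-1.318

ΔQ = 1356 − 870 = 486; ΔP = 74.29 − 103.8 = -29.51.
Midpoints: P̄ = 89.05, Q̄ = 1113.0.
ε = (ΔQ/ΔP)(P̄/Q̄) = (486/-29.51)(89.05/1113.0).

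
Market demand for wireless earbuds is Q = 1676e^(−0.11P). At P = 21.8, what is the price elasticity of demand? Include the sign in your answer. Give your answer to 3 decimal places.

At P = 21.8, Q = 152.348.
dQ/dP = −0.11·1676e^(−0.11P) = −0.11Q = -16.758.
ε = (dQ/dP)(P/Q) = (-16.758)(21.8/152.348).
|ε| > 1, so demand is elastic at this price.

-2.398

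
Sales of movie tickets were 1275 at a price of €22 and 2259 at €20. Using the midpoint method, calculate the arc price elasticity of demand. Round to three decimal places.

ΔQ = 2259 − 1275 = 984; ΔP = 20 − 22 = -2.
Midpoints: P̄ = 21.00, Q̄ = 1767.0.
ε = (ΔQ/ΔP)(P̄/Q̄) = (984/-2)(21.00/1767.0).

-5.847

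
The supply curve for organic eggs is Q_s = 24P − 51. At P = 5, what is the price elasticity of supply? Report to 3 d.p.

At P = 5, Q_s = 69.
dQ_s/dP = 24.
ε_s = (dQ_s/dP)(P/Q_s) = (24)(5/69).

1.739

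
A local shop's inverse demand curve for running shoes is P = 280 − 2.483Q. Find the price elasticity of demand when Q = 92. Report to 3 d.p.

-0.226

At Q = 92, P = 280 − 2.483(92) = 51.56.
dP/dQ = −2.483, so dQ/dP = 1/(−2.483) = -0.403.
ε = (dQ/dP)(P/Q) = (-0.403)(51.56/92).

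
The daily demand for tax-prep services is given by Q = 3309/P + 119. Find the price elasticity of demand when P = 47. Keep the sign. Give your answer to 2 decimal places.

At P = 47, Q = 189.404.
dQ/dP = −3309/P² = -1.498.
ε = (dQ/dP)(P/Q) = (-1.498)(47/189.404).
|ε| < 1, so demand is inelastic at this price.

-0.37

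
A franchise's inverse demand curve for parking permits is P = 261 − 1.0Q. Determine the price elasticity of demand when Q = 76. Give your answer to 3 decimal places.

-2.434

At Q = 76, P = 261 − 1.0(76) = 185.00.
dP/dQ = −1.0, so dQ/dP = 1/(−1.0) = -1.000.
ε = (dQ/dP)(P/Q) = (-1.000)(185.00/76).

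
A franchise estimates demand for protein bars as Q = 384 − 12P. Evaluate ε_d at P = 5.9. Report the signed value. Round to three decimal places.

-0.226

At P = 5.9, Q = 313.200.
dQ/dP = −12.
ε = (dQ/dP)(P/Q) = (-12)(5.9/313.200).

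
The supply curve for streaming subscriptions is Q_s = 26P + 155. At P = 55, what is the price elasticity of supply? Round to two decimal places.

0.90

At P = 55, Q_s = 1585.
dQ_s/dP = 26.
ε_s = (dQ_s/dP)(P/Q_s) = (26)(55/1585).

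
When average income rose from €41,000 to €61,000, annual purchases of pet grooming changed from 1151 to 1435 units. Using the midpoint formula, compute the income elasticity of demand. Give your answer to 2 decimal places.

0.56

ΔQ = 284, ΔI = 20000. Midpoints: Ī = 51,000, Q̄ = 1293.0.
ε_I = (ΔQ/ΔI)(Ī/Q̄) = (284/20000)(51000/1293.0).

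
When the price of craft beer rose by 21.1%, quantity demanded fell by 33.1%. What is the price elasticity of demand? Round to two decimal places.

ε = %ΔQ / %ΔP = (-33.1)/(21.1) = -1.569.

-1.57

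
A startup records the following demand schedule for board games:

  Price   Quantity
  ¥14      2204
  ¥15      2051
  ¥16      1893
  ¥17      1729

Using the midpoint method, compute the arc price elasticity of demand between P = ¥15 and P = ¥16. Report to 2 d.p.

At P = 15, Q = 2051; at P = 16, Q = 1893.
ΔQ = -158, ΔP = 1. Midpoints: P̄ = 15.50, Q̄ = 1972.0.
ε = (ΔQ/ΔP)(P̄/Q̄) = (-158/1)(15.50/1972.0).

-1.24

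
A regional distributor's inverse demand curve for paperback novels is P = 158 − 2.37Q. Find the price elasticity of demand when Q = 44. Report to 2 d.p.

-0.52

At Q = 44, P = 158 − 2.37(44) = 53.72.
dP/dQ = −2.37, so dQ/dP = 1/(−2.37) = -0.422.
ε = (dQ/dP)(P/Q) = (-0.422)(53.72/44).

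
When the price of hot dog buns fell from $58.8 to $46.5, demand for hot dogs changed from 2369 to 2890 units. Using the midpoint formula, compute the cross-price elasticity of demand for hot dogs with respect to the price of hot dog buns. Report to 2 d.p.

-0.85

ΔQ_x = 2890 − 2369 = 521; ΔP_y = 46.5 − 58.8 = -12.3.
Midpoints: P̄_y = 52.65, Q̄_x = 2629.5.
ε_xy = (ΔQ_x/ΔP_y)(P̄_y/Q̄_x) = (521/-12.3)(52.65/2629.5).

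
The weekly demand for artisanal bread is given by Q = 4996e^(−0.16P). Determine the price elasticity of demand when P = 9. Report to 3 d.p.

At P = 9, Q = 1183.691.
dQ/dP = −0.16·4996e^(−0.16P) = −0.16Q = -189.391.
ε = (dQ/dP)(P/Q) = (-189.391)(9/1183.691).

-1.440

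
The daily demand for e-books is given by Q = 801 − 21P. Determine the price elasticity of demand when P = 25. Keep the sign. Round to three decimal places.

At P = 25, Q = 276.
dQ/dP = −21.
ε = (dQ/dP)(P/Q) = (-21)(25/276).
|ε| > 1, so demand is elastic at this price.

-1.902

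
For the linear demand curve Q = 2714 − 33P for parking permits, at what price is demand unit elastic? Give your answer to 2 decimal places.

For linear demand Q = a − bP, ε = −bP/(a − bP). |ε| = 1 when bP = a − bP, i.e. P = a/(2b).
P = 2714/(2·33) = 2714/66 = 41.1212.

41.12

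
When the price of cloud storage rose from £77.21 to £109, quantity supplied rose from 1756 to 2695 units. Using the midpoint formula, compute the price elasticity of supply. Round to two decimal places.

1.24

ΔQ = 2695 − 1756 = 939; ΔP = 109 − 77.21 = 31.79.
Midpoints: P̄ = 93.10, Q̄ = 2225.5.
ε_s = (ΔQ/ΔP)(P̄/Q̄) = (939/31.79)(93.10/2225.5).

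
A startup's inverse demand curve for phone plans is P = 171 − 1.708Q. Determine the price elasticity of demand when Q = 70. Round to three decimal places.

At Q = 70, P = 171 − 1.708(70) = 51.44.
dP/dQ = −1.708, so dQ/dP = 1/(−1.708) = -0.585.
ε = (dQ/dP)(P/Q) = (-0.585)(51.44/70).

-0.430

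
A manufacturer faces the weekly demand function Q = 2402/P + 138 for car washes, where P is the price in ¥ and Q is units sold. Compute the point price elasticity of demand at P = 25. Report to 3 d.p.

-0.410

At P = 25, Q = 234.080.
dQ/dP = −2402/P² = -3.843.
ε = (dQ/dP)(P/Q) = (-3.843)(25/234.080).
|ε| < 1, so demand is inelastic at this price.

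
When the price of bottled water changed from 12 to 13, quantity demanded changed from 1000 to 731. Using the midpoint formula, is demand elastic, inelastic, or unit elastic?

elastic

Arc ε ≈ -3.885.
|ε| = 3.89 > 1.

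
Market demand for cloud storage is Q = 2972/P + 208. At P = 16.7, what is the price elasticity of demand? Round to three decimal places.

At P = 16.7, Q = 385.964.
dQ/dP = −2972/P² = -10.657.
ε = (dQ/dP)(P/Q) = (-10.657)(16.7/385.964).
|ε| < 1, so demand is inelastic at this price.

-0.461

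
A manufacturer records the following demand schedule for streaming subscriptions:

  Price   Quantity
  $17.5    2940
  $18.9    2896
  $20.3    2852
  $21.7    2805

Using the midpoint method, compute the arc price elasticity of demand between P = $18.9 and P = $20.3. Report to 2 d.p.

At P = 18.9, Q = 2896; at P = 20.3, Q = 2852.
ΔQ = -44, ΔP = 1.4. Midpoints: P̄ = 19.60, Q̄ = 2874.0.
ε = (ΔQ/ΔP)(P̄/Q̄) = (-44/1.4)(19.60/2874.0).

-0.21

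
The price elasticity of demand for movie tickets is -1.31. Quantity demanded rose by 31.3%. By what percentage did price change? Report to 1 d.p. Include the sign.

%ΔP ≈ %ΔQ / ε = (31.3%)/(-1.31) = -23.89%.

-23.9%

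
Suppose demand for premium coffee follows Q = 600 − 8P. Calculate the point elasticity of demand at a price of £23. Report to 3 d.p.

-0.442

At P = 23, Q = 416.
dQ/dP = −8.
ε = (dQ/dP)(P/Q) = (-8)(23/416).
|ε| < 1, so demand is inelastic at this price.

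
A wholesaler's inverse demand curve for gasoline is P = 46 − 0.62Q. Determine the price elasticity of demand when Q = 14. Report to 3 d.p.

At Q = 14, P = 46 − 0.62(14) = 37.32.
dP/dQ = −0.62, so dQ/dP = 1/(−0.62) = -1.613.
ε = (dQ/dP)(P/Q) = (-1.613)(37.32/14).

-4.300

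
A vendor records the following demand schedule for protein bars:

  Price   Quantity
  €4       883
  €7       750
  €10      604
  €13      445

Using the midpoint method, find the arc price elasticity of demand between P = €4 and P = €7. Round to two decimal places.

At P = 4, Q = 883; at P = 7, Q = 750.
ΔQ = -133, ΔP = 3. Midpoints: P̄ = 5.50, Q̄ = 816.5.
ε = (ΔQ/ΔP)(P̄/Q̄) = (-133/3)(5.50/816.5).

-0.30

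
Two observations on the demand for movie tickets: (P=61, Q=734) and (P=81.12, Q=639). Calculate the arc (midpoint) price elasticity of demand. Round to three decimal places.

-0.489

ΔQ = 639 − 734 = -95; ΔP = 81.12 − 61 = 20.12.
Midpoints: P̄ = 71.06, Q̄ = 686.5.
ε = (ΔQ/ΔP)(P̄/Q̄) = (-95/20.12)(71.06/686.5).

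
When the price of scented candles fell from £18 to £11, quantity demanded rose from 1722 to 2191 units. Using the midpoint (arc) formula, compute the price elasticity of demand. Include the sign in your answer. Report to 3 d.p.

-0.497

ΔQ = 2191 − 1722 = 469; ΔP = 11 − 18 = -7.
Midpoints: P̄ = 14.50, Q̄ = 1956.5.
ε = (ΔQ/ΔP)(P̄/Q̄) = (469/-7)(14.50/1956.5).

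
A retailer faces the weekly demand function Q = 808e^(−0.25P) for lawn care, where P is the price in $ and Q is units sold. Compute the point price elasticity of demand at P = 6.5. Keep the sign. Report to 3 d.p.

At P = 6.5, Q = 159.105.
dQ/dP = −0.25·808e^(−0.25P) = −0.25Q = -39.776.
ε = (dQ/dP)(P/Q) = (-39.776)(6.5/159.105).

-1.625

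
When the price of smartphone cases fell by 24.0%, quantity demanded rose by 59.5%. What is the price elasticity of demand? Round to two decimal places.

ε = %ΔQ / %ΔP = (59.5)/(-24.0) = -2.479.

-2.48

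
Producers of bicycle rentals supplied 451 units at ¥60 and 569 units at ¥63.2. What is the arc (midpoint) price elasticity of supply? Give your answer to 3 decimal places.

4.454

ΔQ = 569 − 451 = 118; ΔP = 63.2 − 60 = 3.2.
Midpoints: P̄ = 61.60, Q̄ = 510.0.
ε_s = (ΔQ/ΔP)(P̄/Q̄) = (118/3.2)(61.60/510.0).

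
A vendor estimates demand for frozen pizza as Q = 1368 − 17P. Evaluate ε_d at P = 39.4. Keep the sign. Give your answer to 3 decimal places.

At P = 39.4, Q = 698.200.
dQ/dP = −17.
ε = (dQ/dP)(P/Q) = (-17)(39.4/698.200).

-0.959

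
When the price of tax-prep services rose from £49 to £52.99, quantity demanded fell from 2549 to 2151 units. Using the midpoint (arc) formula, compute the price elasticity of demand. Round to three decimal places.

ΔQ = 2151 − 2549 = -398; ΔP = 52.99 − 49 = 3.99.
Midpoints: P̄ = 51.00, Q̄ = 2350.0.
ε = (ΔQ/ΔP)(P̄/Q̄) = (-398/3.99)(51.00/2350.0).

-2.165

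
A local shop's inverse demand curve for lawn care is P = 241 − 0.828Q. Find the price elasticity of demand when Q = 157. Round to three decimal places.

At Q = 157, P = 241 − 0.828(157) = 111.00.
dP/dQ = −0.828, so dQ/dP = 1/(−0.828) = -1.208.
ε = (dQ/dP)(P/Q) = (-1.208)(111.00/157).

-0.854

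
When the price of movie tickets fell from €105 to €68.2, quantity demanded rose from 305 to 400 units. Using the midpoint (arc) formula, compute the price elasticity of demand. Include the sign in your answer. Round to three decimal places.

ΔQ = 400 − 305 = 95; ΔP = 68.2 − 105 = -36.8.
Midpoints: P̄ = 86.60, Q̄ = 352.5.
ε = (ΔQ/ΔP)(P̄/Q̄) = (95/-36.8)(86.60/352.5).

-0.634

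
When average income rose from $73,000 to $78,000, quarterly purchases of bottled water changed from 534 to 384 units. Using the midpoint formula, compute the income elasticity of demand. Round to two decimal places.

ΔQ = -150, ΔI = 5000. Midpoints: Ī = 75,500, Q̄ = 459.0.
ε_I = (ΔQ/ΔI)(Ī/Q̄) = (-150/5000)(75500/459.0).

-4.93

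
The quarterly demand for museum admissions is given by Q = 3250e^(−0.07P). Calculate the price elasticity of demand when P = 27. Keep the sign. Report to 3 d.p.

-1.890

At P = 27, Q = 490.983.
dQ/dP = −0.07·3250e^(−0.07P) = −0.07Q = -34.369.
ε = (dQ/dP)(P/Q) = (-34.369)(27/490.983).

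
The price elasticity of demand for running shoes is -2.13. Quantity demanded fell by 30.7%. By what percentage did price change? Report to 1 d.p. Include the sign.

14.4%

%ΔP ≈ %ΔQ / ε = (-30.7%)/(-2.13) = 14.41%.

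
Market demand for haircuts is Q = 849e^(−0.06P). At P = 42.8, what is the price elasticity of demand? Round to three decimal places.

At P = 42.8, Q = 65.109.
dQ/dP = −0.06·849e^(−0.06P) = −0.06Q = -3.907.
ε = (dQ/dP)(P/Q) = (-3.907)(42.8/65.109).

-2.568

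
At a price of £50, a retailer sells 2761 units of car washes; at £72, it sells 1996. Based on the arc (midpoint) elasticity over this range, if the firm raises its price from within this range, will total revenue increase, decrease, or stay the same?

Arc ε = (-765/22)(61.00/2378.5) ≈ -0.892.
|ε| = 0.89 < 1, so demand is inelastic. A price rise therefore raises total revenue.

increase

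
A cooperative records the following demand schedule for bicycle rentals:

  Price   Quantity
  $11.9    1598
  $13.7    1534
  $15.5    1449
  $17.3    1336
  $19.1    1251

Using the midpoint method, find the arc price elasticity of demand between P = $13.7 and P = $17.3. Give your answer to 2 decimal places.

-0.59

At P = 13.7, Q = 1534; at P = 17.3, Q = 1336.
ΔQ = -198, ΔP = 3.6. Midpoints: P̄ = 15.50, Q̄ = 1435.0.
ε = (ΔQ/ΔP)(P̄/Q̄) = (-198/3.6)(15.50/1435.0).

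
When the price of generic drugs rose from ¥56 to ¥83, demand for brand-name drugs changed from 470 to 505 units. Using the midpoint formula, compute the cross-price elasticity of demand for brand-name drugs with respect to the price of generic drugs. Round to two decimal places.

0.18

ΔQ_x = 505 − 470 = 35; ΔP_y = 83 − 56 = 27.
Midpoints: P̄_y = 69.50, Q̄_x = 487.5.
ε_xy = (ΔQ_x/ΔP_y)(P̄_y/Q̄_x) = (35/27)(69.50/487.5).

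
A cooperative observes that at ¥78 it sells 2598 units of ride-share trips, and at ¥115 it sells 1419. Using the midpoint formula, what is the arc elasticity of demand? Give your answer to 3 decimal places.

-1.531

ΔQ = 1419 − 2598 = -1179; ΔP = 115 − 78 = 37.
Midpoints: P̄ = 96.50, Q̄ = 2008.5.
ε = (ΔQ/ΔP)(P̄/Q̄) = (-1179/37)(96.50/2008.5).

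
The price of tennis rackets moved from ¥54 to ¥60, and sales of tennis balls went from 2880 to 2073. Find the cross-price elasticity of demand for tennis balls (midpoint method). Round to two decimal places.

ΔQ_x = 2073 − 2880 = -807; ΔP_y = 60 − 54 = 6.
Midpoints: P̄_y = 57.00, Q̄_x = 2476.5.
ε_xy = (ΔQ_x/ΔP_y)(P̄_y/Q̄_x) = (-807/6)(57.00/2476.5).

-3.10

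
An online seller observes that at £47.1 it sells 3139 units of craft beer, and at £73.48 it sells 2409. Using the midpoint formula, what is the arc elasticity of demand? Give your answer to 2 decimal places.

-0.60

ΔQ = 2409 − 3139 = -730; ΔP = 73.48 − 47.1 = 26.38.
Midpoints: P̄ = 60.29, Q̄ = 2774.0.
ε = (ΔQ/ΔP)(P̄/Q̄) = (-730/26.38)(60.29/2774.0).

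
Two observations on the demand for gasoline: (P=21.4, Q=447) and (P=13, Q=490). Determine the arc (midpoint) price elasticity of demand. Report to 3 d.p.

-0.188

ΔQ = 490 − 447 = 43; ΔP = 13 − 21.4 = -8.4.
Midpoints: P̄ = 17.20, Q̄ = 468.5.
ε = (ΔQ/ΔP)(P̄/Q̄) = (43/-8.4)(17.20/468.5).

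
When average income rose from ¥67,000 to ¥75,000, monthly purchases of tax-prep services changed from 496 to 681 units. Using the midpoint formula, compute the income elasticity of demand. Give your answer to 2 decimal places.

2.79

ΔQ = 185, ΔI = 8000. Midpoints: Ī = 71,000, Q̄ = 588.5.
ε_I = (ΔQ/ΔI)(Ī/Q̄) = (185/8000)(71000/588.5).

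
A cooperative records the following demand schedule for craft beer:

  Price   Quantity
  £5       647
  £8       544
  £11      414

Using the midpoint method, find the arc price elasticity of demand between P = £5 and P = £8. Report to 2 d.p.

-0.37

At P = 5, Q = 647; at P = 8, Q = 544.
ΔQ = -103, ΔP = 3. Midpoints: P̄ = 6.50, Q̄ = 595.5.
ε = (ΔQ/ΔP)(P̄/Q̄) = (-103/3)(6.50/595.5).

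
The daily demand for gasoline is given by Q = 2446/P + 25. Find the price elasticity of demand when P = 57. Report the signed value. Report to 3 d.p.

-0.632

At P = 57, Q = 67.912.
dQ/dP = −2446/P² = -0.753.
ε = (dQ/dP)(P/Q) = (-0.753)(57/67.912).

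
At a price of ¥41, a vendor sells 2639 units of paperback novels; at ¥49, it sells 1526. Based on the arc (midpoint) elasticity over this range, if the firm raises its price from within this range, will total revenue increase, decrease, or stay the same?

decrease

Arc ε = (-1113/8)(45.00/2082.5) ≈ -3.006.
|ε| = 3.01 > 1, so demand is elastic. A price rise therefore reduces total revenue.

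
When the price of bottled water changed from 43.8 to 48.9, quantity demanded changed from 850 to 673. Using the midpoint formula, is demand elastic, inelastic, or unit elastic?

elastic

Arc ε ≈ -2.112.
|ε| = 2.11 > 1.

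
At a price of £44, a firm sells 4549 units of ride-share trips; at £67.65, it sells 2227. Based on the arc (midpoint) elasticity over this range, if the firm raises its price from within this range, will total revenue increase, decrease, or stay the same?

Arc ε = (-2322/23.65)(55.83/3388.0) ≈ -1.618.
|ε| = 1.62 > 1, so demand is elastic. A price rise therefore reduces total revenue.

decrease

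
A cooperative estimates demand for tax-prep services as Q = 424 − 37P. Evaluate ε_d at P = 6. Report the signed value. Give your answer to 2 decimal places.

At P = 6, Q = 202.
dQ/dP = −37.
ε = (dQ/dP)(P/Q) = (-37)(6/202).
|ε| > 1, so demand is elastic at this price.

-1.10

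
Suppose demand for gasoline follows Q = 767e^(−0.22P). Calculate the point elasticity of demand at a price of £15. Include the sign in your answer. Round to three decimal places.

At P = 15, Q = 28.289.
dQ/dP = −0.22·767e^(−0.22P) = −0.22Q = -6.224.
ε = (dQ/dP)(P/Q) = (-6.224)(15/28.289).
|ε| > 1, so demand is elastic at this price.

-3.300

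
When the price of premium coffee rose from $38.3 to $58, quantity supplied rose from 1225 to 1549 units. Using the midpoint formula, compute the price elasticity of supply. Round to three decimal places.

0.571

ΔQ = 1549 − 1225 = 324; ΔP = 58 − 38.3 = 19.7.
Midpoints: P̄ = 48.15, Q̄ = 1387.0.
ε_s = (ΔQ/ΔP)(P̄/Q̄) = (324/19.7)(48.15/1387.0).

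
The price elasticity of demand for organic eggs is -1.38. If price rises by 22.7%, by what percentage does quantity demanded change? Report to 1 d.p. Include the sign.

%ΔQ ≈ ε × %ΔP = (-1.38)(22.7%) = -31.33%.

-31.3%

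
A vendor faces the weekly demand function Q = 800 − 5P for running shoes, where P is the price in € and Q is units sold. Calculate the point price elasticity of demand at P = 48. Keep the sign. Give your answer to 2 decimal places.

-0.43

At P = 48, Q = 560.
dQ/dP = −5.
ε = (dQ/dP)(P/Q) = (-5)(48/560).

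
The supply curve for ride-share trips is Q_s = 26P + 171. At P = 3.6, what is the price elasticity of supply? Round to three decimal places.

0.354

At P = 3.6, Q_s = 264.60.
dQ_s/dP = 26.
ε_s = (dQ_s/dP)(P/Q_s) = (26)(3.6/264.60).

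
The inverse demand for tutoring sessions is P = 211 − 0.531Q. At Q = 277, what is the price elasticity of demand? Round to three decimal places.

At Q = 277, P = 211 − 0.531(277) = 63.91.
dP/dQ = −0.531, so dQ/dP = 1/(−0.531) = -1.883.
ε = (dQ/dP)(P/Q) = (-1.883)(63.91/277).

-0.435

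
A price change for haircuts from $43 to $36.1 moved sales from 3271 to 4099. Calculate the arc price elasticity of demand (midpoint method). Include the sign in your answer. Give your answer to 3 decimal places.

ΔQ = 4099 − 3271 = 828; ΔP = 36.1 − 43 = -6.9.
Midpoints: P̄ = 39.55, Q̄ = 3685.0.
ε = (ΔQ/ΔP)(P̄/Q̄) = (828/-6.9)(39.55/3685.0).

-1.288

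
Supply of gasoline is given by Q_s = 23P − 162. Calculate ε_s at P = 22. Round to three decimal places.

At P = 22, Q_s = 344.
dQ_s/dP = 23.
ε_s = (dQ_s/dP)(P/Q_s) = (23)(22/344).

1.471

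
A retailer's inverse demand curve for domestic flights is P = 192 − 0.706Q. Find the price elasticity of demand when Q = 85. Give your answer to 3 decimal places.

At Q = 85, P = 192 − 0.706(85) = 131.99.
dP/dQ = −0.706, so dQ/dP = 1/(−0.706) = -1.416.
ε = (dQ/dP)(P/Q) = (-1.416)(131.99/85).

-2.199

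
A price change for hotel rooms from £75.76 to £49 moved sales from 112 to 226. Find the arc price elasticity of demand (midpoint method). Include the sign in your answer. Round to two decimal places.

-1.57

ΔQ = 226 − 112 = 114; ΔP = 49 − 75.76 = -26.76.
Midpoints: P̄ = 62.38, Q̄ = 169.0.
ε = (ΔQ/ΔP)(P̄/Q̄) = (114/-26.76)(62.38/169.0).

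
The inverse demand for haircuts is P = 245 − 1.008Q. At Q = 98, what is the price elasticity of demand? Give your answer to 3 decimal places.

-1.480

At Q = 98, P = 245 − 1.008(98) = 146.22.
dP/dQ = −1.008, so dQ/dP = 1/(−1.008) = -0.992.
ε = (dQ/dP)(P/Q) = (-0.992)(146.22/98).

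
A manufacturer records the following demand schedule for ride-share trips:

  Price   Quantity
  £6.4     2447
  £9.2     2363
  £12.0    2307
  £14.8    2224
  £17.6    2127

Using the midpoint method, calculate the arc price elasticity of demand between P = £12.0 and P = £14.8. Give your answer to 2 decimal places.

-0.18

At P = 12.0, Q = 2307; at P = 14.8, Q = 2224.
ΔQ = -83, ΔP = 2.8. Midpoints: P̄ = 13.40, Q̄ = 2265.5.
ε = (ΔQ/ΔP)(P̄/Q̄) = (-83/2.8)(13.40/2265.5).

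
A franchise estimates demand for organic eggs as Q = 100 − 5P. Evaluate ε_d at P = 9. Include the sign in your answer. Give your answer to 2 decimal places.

-0.82

At P = 9, Q = 55.
dQ/dP = −5.
ε = (dQ/dP)(P/Q) = (-5)(9/55).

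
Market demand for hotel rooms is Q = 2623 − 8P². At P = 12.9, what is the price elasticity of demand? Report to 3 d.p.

At P = 12.9, Q = 1291.720.
dQ/dP = −16P = -206.400.
ε = (dQ/dP)(P/Q) = (-206.400)(12.9/1291.720).
|ε| > 1, so demand is elastic at this price.

-2.061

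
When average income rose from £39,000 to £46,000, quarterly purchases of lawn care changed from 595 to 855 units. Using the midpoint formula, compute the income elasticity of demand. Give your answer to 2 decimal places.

2.18

ΔQ = 260, ΔI = 7000. Midpoints: Ī = 42,500, Q̄ = 725.0.
ε_I = (ΔQ/ΔI)(Ī/Q̄) = (260/7000)(42500/725.0).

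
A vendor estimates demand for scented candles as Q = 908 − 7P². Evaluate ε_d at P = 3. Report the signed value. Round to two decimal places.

At P = 3, Q = 845.
dQ/dP = −14P = -42.
ε = (dQ/dP)(P/Q) = (-42)(3/845).
|ε| < 1, so demand is inelastic at this price.

-0.15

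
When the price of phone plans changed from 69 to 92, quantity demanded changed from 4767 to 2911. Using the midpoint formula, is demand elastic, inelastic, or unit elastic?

elastic

Arc ε ≈ -1.692.
|ε| = 1.69 > 1.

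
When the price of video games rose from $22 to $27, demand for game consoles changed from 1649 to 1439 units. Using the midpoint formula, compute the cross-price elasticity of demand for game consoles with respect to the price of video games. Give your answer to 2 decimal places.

-0.67

ΔQ_x = 1439 − 1649 = -210; ΔP_y = 27 − 22 = 5.
Midpoints: P̄_y = 24.50, Q̄_x = 1544.0.
ε_xy = (ΔQ_x/ΔP_y)(P̄_y/Q̄_x) = (-210/5)(24.50/1544.0).
ε_xy < 0, so the goods are complements.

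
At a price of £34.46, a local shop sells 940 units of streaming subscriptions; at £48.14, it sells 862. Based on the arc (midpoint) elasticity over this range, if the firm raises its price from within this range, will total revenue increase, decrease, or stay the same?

Arc ε = (-78/13.68)(41.30/901.0) ≈ -0.261.
|ε| = 0.26 < 1, so demand is inelastic. A price rise therefore raises total revenue.

increase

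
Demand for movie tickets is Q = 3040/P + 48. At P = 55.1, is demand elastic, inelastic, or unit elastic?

inelastic

Q = 103.172, dQ/dP = -1.001.
ε = (dQ/dP)(P/Q) ≈ -0.535.
|ε| = 0.53 < 1.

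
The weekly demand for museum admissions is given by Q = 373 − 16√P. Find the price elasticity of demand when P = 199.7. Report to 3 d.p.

At P = 199.7, Q = 146.896.
dQ/dP = −16/(2√P) = -0.566.
ε = (dQ/dP)(P/Q) = (-0.566)(199.7/146.896).
|ε| < 1, so demand is inelastic at this price.

-0.770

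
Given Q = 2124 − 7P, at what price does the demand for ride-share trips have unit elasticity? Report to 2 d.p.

151.71

For linear demand Q = a − bP, ε = −bP/(a − bP). |ε| = 1 when bP = a − bP, i.e. P = a/(2b).
P = 2124/(2·7) = 2124/14 = 151.7143.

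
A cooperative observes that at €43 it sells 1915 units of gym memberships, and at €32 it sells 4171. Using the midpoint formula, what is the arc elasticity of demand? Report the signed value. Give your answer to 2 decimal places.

-2.53

ΔQ = 4171 − 1915 = 2256; ΔP = 32 − 43 = -11.
Midpoints: P̄ = 37.50, Q̄ = 3043.0.
ε = (ΔQ/ΔP)(P̄/Q̄) = (2256/-11)(37.50/3043.0).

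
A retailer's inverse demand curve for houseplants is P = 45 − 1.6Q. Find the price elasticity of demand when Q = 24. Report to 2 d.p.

At Q = 24, P = 45 − 1.6(24) = 6.60.
dP/dQ = −1.6, so dQ/dP = 1/(−1.6) = -0.625.
ε = (dQ/dP)(P/Q) = (-0.625)(6.60/24).

-0.17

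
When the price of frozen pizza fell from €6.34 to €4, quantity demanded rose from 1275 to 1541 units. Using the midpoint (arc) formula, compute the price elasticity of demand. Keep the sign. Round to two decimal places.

-0.42

ΔQ = 1541 − 1275 = 266; ΔP = 4 − 6.34 = -2.34.
Midpoints: P̄ = 5.17, Q̄ = 1408.0.
ε = (ΔQ/ΔP)(P̄/Q̄) = (266/-2.34)(5.17/1408.0).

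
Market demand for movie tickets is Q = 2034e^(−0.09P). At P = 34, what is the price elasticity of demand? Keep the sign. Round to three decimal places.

-3.060

At P = 34, Q = 95.370.
dQ/dP = −0.09·2034e^(−0.09P) = −0.09Q = -8.583.
ε = (dQ/dP)(P/Q) = (-8.583)(34/95.370).
|ε| > 1, so demand is elastic at this price.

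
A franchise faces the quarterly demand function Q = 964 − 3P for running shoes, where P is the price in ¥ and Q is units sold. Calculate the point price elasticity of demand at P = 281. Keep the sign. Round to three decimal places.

At P = 281, Q = 121.
dQ/dP = −3.
ε = (dQ/dP)(P/Q) = (-3)(281/121).
|ε| > 1, so demand is elastic at this price.

-6.967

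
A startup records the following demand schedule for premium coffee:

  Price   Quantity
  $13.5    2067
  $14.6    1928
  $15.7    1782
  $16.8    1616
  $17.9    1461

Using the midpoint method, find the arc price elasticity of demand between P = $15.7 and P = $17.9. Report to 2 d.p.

At P = 15.7, Q = 1782; at P = 17.9, Q = 1461.
ΔQ = -321, ΔP = 2.2. Midpoints: P̄ = 16.80, Q̄ = 1621.5.
ε = (ΔQ/ΔP)(P̄/Q̄) = (-321/2.2)(16.80/1621.5).

-1.51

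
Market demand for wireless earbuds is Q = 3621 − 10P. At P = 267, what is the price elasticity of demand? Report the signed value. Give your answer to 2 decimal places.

-2.81

At P = 267, Q = 951.
dQ/dP = −10.
ε = (dQ/dP)(P/Q) = (-10)(267/951).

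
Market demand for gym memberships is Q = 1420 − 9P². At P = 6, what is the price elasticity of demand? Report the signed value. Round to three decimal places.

At P = 6, Q = 1096.
dQ/dP = −18P = -108.
ε = (dQ/dP)(P/Q) = (-108)(6/1096).
|ε| < 1, so demand is inelastic at this price.

-0.591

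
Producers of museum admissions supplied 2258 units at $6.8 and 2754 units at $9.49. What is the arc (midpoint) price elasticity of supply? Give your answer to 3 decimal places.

ΔQ = 2754 − 2258 = 496; ΔP = 9.49 − 6.8 = 2.69.
Midpoints: P̄ = 8.14, Q̄ = 2506.0.
ε_s = (ΔQ/ΔP)(P̄/Q̄) = (496/2.69)(8.14/2506.0).

0.599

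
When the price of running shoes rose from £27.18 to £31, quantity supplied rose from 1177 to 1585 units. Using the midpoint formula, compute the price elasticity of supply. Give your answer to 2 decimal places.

2.25

ΔQ = 1585 − 1177 = 408; ΔP = 31 − 27.18 = 3.82.
Midpoints: P̄ = 29.09, Q̄ = 1381.0.
ε_s = (ΔQ/ΔP)(P̄/Q̄) = (408/3.82)(29.09/1381.0).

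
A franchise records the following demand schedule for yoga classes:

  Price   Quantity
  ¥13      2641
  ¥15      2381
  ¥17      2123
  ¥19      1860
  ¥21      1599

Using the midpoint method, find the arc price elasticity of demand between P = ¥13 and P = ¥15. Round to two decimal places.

-0.72

At P = 13, Q = 2641; at P = 15, Q = 2381.
ΔQ = -260, ΔP = 2. Midpoints: P̄ = 14.00, Q̄ = 2511.0.
ε = (ΔQ/ΔP)(P̄/Q̄) = (-260/2)(14.00/2511.0).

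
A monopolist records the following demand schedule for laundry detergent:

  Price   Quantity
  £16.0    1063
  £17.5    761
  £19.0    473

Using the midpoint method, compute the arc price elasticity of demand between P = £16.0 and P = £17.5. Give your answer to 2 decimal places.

At P = 16.0, Q = 1063; at P = 17.5, Q = 761.
ΔQ = -302, ΔP = 1.5. Midpoints: P̄ = 16.75, Q̄ = 912.0.
ε = (ΔQ/ΔP)(P̄/Q̄) = (-302/1.5)(16.75/912.0).

-3.70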